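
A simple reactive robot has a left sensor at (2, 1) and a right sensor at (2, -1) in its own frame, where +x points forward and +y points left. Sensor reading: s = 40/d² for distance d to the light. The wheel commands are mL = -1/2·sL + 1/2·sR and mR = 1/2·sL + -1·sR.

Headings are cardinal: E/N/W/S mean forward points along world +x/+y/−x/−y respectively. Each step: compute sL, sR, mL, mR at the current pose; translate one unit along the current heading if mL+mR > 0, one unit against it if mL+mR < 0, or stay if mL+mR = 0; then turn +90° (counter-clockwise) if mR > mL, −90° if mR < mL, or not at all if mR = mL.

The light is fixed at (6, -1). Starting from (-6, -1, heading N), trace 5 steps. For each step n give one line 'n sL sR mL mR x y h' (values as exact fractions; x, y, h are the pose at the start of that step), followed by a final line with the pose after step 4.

0 40/173 8/25 192/4325 -884/4325 -6 -1 N
1 2/5 5/13 -1/130 -12/65 -6 -2 E
2 40/153 8/41 -208/6273 -404/6273 -7 -2 S
3 20/113 20/113 0 -10/113 -7 -1 W
4 40/173 8/25 192/4325 -884/4325 -6 -1 N
final -6 -2 E

n=0: pose=(-6,-1,N); sL=40/173, sR=8/25; mL=192/4325, mR=-884/4325; mL+mR=-4/25 → advance -1; mR−mL=-1076/4325 → turn -1·90°
n=1: pose=(-6,-2,E); sL=2/5, sR=5/13; mL=-1/130, mR=-12/65; mL+mR=-5/26 → advance -1; mR−mL=-23/130 → turn -1·90°
n=2: pose=(-7,-2,S); sL=40/153, sR=8/41; mL=-208/6273, mR=-404/6273; mL+mR=-4/41 → advance -1; mR−mL=-196/6273 → turn -1·90°
n=3: pose=(-7,-1,W); sL=20/113, sR=20/113; mL=0, mR=-10/113; mL+mR=-10/113 → advance -1; mR−mL=-10/113 → turn -1·90°
n=4: pose=(-6,-1,N); sL=40/173, sR=8/25; mL=192/4325, mR=-884/4325; mL+mR=-4/25 → advance -1; mR−mL=-1076/4325 → turn -1·90°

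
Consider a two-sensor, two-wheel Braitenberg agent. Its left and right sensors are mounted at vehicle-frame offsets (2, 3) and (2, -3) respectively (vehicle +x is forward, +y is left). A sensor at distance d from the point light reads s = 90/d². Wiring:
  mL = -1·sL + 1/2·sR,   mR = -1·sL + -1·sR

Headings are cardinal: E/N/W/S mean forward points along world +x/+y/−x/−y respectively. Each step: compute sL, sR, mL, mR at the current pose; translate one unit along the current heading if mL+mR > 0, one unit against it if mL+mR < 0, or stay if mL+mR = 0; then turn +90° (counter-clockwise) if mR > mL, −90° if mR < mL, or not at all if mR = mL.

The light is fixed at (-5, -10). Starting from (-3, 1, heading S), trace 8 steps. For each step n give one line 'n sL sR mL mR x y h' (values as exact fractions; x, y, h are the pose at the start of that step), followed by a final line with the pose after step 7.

n=0: pose=(-3,1,S); sL=45/53, sR=45/41; mL=-1305/4346, mR=-4230/2173; mL+mR=-9765/4346 → advance -1; mR−mL=-135/82 → turn -1·90°
n=1: pose=(-3,2,W); sL=10/9, sR=2/5; mL=-41/45, mR=-68/45; mL+mR=-109/45 → advance -1; mR−mL=-3/5 → turn -1·90°
n=2: pose=(-2,2,N); sL=45/98, sR=45/116; mL=-3015/11368, mR=-4815/5684; mL+mR=-12645/11368 → advance -1; mR−mL=-135/232 → turn -1·90°
n=3: pose=(-2,1,E); sL=90/221, sR=90/89; mL=1935/19669, mR=-27900/19669; mL+mR=-25965/19669 → advance -1; mR−mL=-135/89 → turn -1·90°
n=4: pose=(-3,1,S); sL=45/53, sR=45/41; mL=-1305/4346, mR=-4230/2173; mL+mR=-9765/4346 → advance -1; mR−mL=-135/82 → turn -1·90°
n=5: pose=(-3,2,W); sL=10/9, sR=2/5; mL=-41/45, mR=-68/45; mL+mR=-109/45 → advance -1; mR−mL=-3/5 → turn -1·90°
n=6: pose=(-2,2,N); sL=45/98, sR=45/116; mL=-3015/11368, mR=-4815/5684; mL+mR=-12645/11368 → advance -1; mR−mL=-135/232 → turn -1·90°
n=7: pose=(-2,1,E); sL=90/221, sR=90/89; mL=1935/19669, mR=-27900/19669; mL+mR=-25965/19669 → advance -1; mR−mL=-135/89 → turn -1·90°

0 45/53 45/41 -1305/4346 -4230/2173 -3 1 S
1 10/9 2/5 -41/45 -68/45 -3 2 W
2 45/98 45/116 -3015/11368 -4815/5684 -2 2 N
3 90/221 90/89 1935/19669 -27900/19669 -2 1 E
4 45/53 45/41 -1305/4346 -4230/2173 -3 1 S
5 10/9 2/5 -41/45 -68/45 -3 2 W
6 45/98 45/116 -3015/11368 -4815/5684 -2 2 N
7 90/221 90/89 1935/19669 -27900/19669 -2 1 E
final -3 1 S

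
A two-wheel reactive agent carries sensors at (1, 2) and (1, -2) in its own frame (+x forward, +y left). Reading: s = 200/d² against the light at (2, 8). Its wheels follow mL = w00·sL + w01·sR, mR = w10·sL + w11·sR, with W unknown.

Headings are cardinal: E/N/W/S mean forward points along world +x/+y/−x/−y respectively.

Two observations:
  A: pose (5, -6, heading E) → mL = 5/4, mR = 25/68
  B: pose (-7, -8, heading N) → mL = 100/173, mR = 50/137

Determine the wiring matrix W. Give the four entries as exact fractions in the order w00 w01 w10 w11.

1 0 0 1/2

obs A: pose=(5,-6,E) → sL=5/4, sR=25/34, mL=5/4, mR=25/68
obs B: pose=(-7,-8,N) → sL=100/173, sR=100/137, mL=100/173, mR=50/137
sensor matrix S = [[5/4, 25/34], [100/173, 100/137]]; det S = 196375/402917
solve [mL_A; mL_B] = S·[w00; w01] and [mR_A; mR_B] = S·[w10; w11]:
  w00 = 1, w01 = 0, w10 = 0, w11 = 1/2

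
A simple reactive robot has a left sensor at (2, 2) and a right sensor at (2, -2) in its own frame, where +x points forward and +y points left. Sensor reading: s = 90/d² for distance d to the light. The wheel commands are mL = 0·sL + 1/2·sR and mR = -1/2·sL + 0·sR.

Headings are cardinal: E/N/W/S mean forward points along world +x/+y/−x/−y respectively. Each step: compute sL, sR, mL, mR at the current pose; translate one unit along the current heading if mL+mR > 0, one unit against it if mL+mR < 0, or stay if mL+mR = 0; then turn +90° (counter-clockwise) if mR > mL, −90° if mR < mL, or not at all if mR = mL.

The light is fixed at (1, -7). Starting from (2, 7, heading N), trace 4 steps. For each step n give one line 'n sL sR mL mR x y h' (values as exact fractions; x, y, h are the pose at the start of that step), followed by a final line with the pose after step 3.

n=0: pose=(2,7,N); sL=90/257, sR=18/53; mL=9/53, mR=-45/257; mL+mR=-72/13621 → advance -1; mR−mL=-4698/13621 → turn -1·90°
n=1: pose=(2,6,E); sL=5/13, sR=9/13; mL=9/26, mR=-5/26; mL+mR=2/13 → advance +1; mR−mL=-7/13 → turn -1·90°
n=2: pose=(3,6,S); sL=90/137, sR=90/121; mL=45/121, mR=-45/137; mL+mR=720/16577 → advance +1; mR−mL=-11610/16577 → turn -1·90°
n=3: pose=(3,5,W); sL=9/10, sR=45/98; mL=45/196, mR=-9/20; mL+mR=-54/245 → advance -1; mR−mL=-333/490 → turn -1·90°

0 90/257 18/53 9/53 -45/257 2 7 N
1 5/13 9/13 9/26 -5/26 2 6 E
2 90/137 90/121 45/121 -45/137 3 6 S
3 9/10 45/98 45/196 -9/20 3 5 W
final 4 5 N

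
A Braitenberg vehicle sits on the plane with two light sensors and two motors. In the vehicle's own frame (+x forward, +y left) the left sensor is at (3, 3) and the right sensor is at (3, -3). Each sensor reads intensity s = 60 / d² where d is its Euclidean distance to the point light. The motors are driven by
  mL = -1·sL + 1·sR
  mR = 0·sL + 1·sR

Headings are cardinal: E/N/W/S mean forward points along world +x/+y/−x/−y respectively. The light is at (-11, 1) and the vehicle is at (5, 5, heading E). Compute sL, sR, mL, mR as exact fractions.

6/41 30/181 144/7421 30/181

left sensor world pos  = (8, 8); dL² = 410
right sensor world pos = (8, 2); dR² = 362
sL = 60/410 = 6/41
sR = 60/362 = 30/181
mL = -1·sL + 1·sR = 144/7421
mR = 0·sL + 1·sR = 30/181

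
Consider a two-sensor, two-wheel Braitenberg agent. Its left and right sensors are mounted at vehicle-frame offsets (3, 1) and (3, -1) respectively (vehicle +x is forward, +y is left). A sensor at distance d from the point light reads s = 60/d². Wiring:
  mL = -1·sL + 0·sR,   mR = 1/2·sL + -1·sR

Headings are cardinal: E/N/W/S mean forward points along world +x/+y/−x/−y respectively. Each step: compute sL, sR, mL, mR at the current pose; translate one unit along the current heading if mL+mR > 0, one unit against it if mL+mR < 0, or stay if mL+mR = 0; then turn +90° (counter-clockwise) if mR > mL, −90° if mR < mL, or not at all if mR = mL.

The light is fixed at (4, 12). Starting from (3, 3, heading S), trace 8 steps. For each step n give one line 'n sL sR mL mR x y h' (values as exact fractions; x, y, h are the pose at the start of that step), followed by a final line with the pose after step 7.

n=0: pose=(3,3,S); sL=5/12, sR=15/37; mL=-5/12, mR=-175/888; mL+mR=-545/888 → advance -1; mR−mL=65/296 → turn +1·90°
n=1: pose=(3,4,E); sL=60/53, sR=12/17; mL=-60/53, mR=-126/901; mL+mR=-1146/901 → advance -1; mR−mL=894/901 → turn +1·90°
n=2: pose=(2,4,N); sL=30/17, sR=30/13; mL=-30/17, mR=-315/221; mL+mR=-705/221 → advance -1; mR−mL=75/221 → turn +1·90°
n=3: pose=(2,3,W); sL=12/25, sR=60/89; mL=-12/25, mR=-966/2225; mL+mR=-2034/2225 → advance -1; mR−mL=102/2225 → turn +1·90°
n=4: pose=(3,3,S); sL=5/12, sR=15/37; mL=-5/12, mR=-175/888; mL+mR=-545/888 → advance -1; mR−mL=65/296 → turn +1·90°
n=5: pose=(3,4,E); sL=60/53, sR=12/17; mL=-60/53, mR=-126/901; mL+mR=-1146/901 → advance -1; mR−mL=894/901 → turn +1·90°
n=6: pose=(2,4,N); sL=30/17, sR=30/13; mL=-30/17, mR=-315/221; mL+mR=-705/221 → advance -1; mR−mL=75/221 → turn +1·90°
n=7: pose=(2,3,W); sL=12/25, sR=60/89; mL=-12/25, mR=-966/2225; mL+mR=-2034/2225 → advance -1; mR−mL=102/2225 → turn +1·90°

0 5/12 15/37 -5/12 -175/888 3 3 S
1 60/53 12/17 -60/53 -126/901 3 4 E
2 30/17 30/13 -30/17 -315/221 2 4 N
3 12/25 60/89 -12/25 -966/2225 2 3 W
4 5/12 15/37 -5/12 -175/888 3 3 S
5 60/53 12/17 -60/53 -126/901 3 4 E
6 30/17 30/13 -30/17 -315/221 2 4 N
7 12/25 60/89 -12/25 -966/2225 2 3 W
final 3 3 S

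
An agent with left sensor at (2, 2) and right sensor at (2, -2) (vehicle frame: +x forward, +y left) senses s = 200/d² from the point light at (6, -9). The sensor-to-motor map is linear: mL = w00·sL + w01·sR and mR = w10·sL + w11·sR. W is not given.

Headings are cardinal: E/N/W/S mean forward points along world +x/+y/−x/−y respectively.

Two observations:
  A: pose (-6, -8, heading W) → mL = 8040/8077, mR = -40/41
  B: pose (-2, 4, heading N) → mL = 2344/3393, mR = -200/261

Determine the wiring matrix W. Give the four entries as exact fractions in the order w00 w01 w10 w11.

1/2 1/2 0 -1

obs A: pose=(-6,-8,W) → sL=200/197, sR=40/41, mL=8040/8077, mR=-40/41
obs B: pose=(-2,4,N) → sL=8/13, sR=200/261, mL=2344/3393, mR=-200/261
sensor matrix S = [[200/197, 40/41], [8/13, 200/261]]; det S = 4866560/27405261
solve [mL_A; mL_B] = S·[w00; w01] and [mR_A; mR_B] = S·[w10; w11]:
  w00 = 1/2, w01 = 1/2, w10 = 0, w11 = -1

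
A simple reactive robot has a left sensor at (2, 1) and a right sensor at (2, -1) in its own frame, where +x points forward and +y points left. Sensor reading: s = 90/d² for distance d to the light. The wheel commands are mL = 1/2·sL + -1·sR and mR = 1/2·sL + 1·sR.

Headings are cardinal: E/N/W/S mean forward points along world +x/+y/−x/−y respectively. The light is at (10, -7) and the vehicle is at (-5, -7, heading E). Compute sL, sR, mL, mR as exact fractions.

9/17 9/17 -9/34 27/34

left sensor world pos  = (-3, -6); dL² = 170
right sensor world pos = (-3, -8); dR² = 170
sL = 90/170 = 9/17
sR = 90/170 = 9/17
mL = 1/2·sL + -1·sR = -9/34
mR = 1/2·sL + 1·sR = 27/34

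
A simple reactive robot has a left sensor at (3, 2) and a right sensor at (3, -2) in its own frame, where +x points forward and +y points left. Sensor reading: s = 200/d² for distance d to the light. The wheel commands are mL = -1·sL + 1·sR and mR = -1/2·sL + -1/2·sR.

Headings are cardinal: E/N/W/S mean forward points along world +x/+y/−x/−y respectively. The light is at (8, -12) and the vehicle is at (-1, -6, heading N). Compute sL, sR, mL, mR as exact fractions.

100/101 20/13 720/1313 -1660/1313

left sensor world pos  = (-3, -3); dL² = 202
right sensor world pos = (1, -3); dR² = 130
sL = 200/202 = 100/101
sR = 200/130 = 20/13
mL = -1·sL + 1·sR = 720/1313
mR = -1/2·sL + -1/2·sR = -1660/1313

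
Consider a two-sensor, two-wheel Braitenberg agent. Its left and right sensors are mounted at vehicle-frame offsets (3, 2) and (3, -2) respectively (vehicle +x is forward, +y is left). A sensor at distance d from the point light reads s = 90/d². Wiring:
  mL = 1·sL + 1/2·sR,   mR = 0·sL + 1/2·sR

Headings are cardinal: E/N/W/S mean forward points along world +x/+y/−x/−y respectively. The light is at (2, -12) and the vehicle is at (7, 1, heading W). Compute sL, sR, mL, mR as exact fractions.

18/25 90/229 5247/5725 45/229

left sensor world pos  = (4, -1); dL² = 125
right sensor world pos = (4, 3); dR² = 229
sL = 90/125 = 18/25
sR = 90/229 = 90/229
mL = 1·sL + 1/2·sR = 5247/5725
mR = 0·sL + 1/2·sR = 45/229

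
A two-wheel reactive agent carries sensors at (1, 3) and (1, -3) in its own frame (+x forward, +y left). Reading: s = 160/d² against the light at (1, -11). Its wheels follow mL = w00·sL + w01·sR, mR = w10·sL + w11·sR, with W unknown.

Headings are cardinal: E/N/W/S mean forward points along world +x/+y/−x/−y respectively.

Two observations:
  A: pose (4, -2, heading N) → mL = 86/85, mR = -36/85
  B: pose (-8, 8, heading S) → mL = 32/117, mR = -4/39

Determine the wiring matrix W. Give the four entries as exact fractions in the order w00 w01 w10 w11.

1 -1/2 -1 1

obs A: pose=(4,-2,N) → sL=8/5, sR=20/17, mL=86/85, mR=-36/85
obs B: pose=(-8,8,S) → sL=4/9, sR=40/117, mL=32/117, mR=-4/39
sensor matrix S = [[8/5, 20/17], [4/9, 40/117]]; det S = 16/663
solve [mL_A; mL_B] = S·[w00; w01] and [mR_A; mR_B] = S·[w10; w11]:
  w00 = 1, w01 = -1/2, w10 = -1, w11 = 1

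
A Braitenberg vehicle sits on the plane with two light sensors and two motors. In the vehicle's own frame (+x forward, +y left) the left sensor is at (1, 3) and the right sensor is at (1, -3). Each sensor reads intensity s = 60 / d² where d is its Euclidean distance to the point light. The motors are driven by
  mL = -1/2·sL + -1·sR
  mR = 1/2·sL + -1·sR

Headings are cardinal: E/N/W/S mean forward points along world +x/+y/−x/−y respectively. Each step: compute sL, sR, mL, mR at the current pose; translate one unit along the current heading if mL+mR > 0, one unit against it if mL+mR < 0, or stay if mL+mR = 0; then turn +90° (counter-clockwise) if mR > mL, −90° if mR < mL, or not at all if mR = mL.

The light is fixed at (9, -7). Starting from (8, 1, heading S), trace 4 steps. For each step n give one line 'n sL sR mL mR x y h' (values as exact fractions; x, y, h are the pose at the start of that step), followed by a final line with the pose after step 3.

0 60/53 12/13 -1026/689 -246/689 8 1 S
1 5/12 5/3 -15/8 -35/24 8 2 E
2 12/25 60/101 -2106/2525 -894/2525 7 2 N
3 30/17 6/13 -297/221 93/221 7 1 W
final 8 1 S

n=0: pose=(8,1,S); sL=60/53, sR=12/13; mL=-1026/689, mR=-246/689; mL+mR=-24/13 → advance -1; mR−mL=60/53 → turn +1·90°
n=1: pose=(8,2,E); sL=5/12, sR=5/3; mL=-15/8, mR=-35/24; mL+mR=-10/3 → advance -1; mR−mL=5/12 → turn +1·90°
n=2: pose=(7,2,N); sL=12/25, sR=60/101; mL=-2106/2525, mR=-894/2525; mL+mR=-120/101 → advance -1; mR−mL=12/25 → turn +1·90°
n=3: pose=(7,1,W); sL=30/17, sR=6/13; mL=-297/221, mR=93/221; mL+mR=-12/13 → advance -1; mR−mL=30/17 → turn +1·90°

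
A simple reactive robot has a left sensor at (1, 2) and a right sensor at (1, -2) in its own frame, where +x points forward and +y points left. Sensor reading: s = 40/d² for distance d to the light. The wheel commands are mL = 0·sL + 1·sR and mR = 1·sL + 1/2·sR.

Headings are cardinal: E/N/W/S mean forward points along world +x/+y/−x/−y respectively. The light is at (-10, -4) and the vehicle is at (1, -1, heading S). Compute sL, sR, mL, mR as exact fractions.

40/173 8/17 8/17 1372/2941

left sensor world pos  = (3, -2); dL² = 173
right sensor world pos = (-1, -2); dR² = 85
sL = 40/173 = 40/173
sR = 40/85 = 8/17
mL = 0·sL + 1·sR = 8/17
mR = 1·sL + 1/2·sR = 1372/2941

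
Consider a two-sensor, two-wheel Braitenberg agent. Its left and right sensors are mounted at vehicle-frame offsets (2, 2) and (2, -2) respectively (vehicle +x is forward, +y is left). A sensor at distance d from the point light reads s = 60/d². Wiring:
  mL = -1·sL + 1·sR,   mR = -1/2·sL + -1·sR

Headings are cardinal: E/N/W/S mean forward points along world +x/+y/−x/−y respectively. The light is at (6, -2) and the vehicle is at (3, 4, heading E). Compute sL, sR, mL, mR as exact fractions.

left sensor world pos  = (5, 6); dL² = 65
right sensor world pos = (5, 2); dR² = 17
sL = 60/65 = 12/13
sR = 60/17 = 60/17
mL = -1·sL + 1·sR = 576/221
mR = -1/2·sL + -1·sR = -882/221

12/13 60/17 576/221 -882/221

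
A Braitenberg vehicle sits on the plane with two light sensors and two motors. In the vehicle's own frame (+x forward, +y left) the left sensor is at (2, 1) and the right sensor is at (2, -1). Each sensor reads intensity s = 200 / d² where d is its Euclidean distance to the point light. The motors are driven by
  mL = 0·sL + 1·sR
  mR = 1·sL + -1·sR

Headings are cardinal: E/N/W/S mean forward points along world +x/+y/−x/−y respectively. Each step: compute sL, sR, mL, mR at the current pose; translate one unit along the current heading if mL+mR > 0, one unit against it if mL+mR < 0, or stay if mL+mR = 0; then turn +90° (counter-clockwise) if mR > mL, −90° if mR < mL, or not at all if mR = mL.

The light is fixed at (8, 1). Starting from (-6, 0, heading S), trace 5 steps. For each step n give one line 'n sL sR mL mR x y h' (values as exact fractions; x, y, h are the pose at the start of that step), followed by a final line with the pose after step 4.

0 100/89 100/117 100/117 2800/10413 -6 0 S
1 40/53 200/257 200/257 -320/13621 -6 -1 W
2 25/32 50/49 50/49 -375/1568 -7 -1 N
3 200/169 200/173 200/173 800/29237 -7 0 E
4 100/89 100/117 100/117 2800/10413 -6 0 S
final -6 -1 W

n=0: pose=(-6,0,S); sL=100/89, sR=100/117; mL=100/117, mR=2800/10413; mL+mR=100/89 → advance +1; mR−mL=-6100/10413 → turn -1·90°
n=1: pose=(-6,-1,W); sL=40/53, sR=200/257; mL=200/257, mR=-320/13621; mL+mR=40/53 → advance +1; mR−mL=-10920/13621 → turn -1·90°
n=2: pose=(-7,-1,N); sL=25/32, sR=50/49; mL=50/49, mR=-375/1568; mL+mR=25/32 → advance +1; mR−mL=-1975/1568 → turn -1·90°
n=3: pose=(-7,0,E); sL=200/169, sR=200/173; mL=200/173, mR=800/29237; mL+mR=200/169 → advance +1; mR−mL=-33000/29237 → turn -1·90°
n=4: pose=(-6,0,S); sL=100/89, sR=100/117; mL=100/117, mR=2800/10413; mL+mR=100/89 → advance +1; mR−mL=-6100/10413 → turn -1·90°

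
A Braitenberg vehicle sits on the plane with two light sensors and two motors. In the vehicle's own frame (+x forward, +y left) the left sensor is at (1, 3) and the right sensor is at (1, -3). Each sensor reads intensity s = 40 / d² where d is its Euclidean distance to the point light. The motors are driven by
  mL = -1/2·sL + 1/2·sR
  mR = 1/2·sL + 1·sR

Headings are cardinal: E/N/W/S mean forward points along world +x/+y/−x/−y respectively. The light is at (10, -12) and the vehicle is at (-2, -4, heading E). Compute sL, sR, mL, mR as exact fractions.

left sensor world pos  = (-1, -1); dL² = 242
right sensor world pos = (-1, -7); dR² = 146
sL = 40/242 = 20/121
sR = 40/146 = 20/73
mL = -1/2·sL + 1/2·sR = 480/8833
mR = 1/2·sL + 1·sR = 3150/8833

20/121 20/73 480/8833 3150/8833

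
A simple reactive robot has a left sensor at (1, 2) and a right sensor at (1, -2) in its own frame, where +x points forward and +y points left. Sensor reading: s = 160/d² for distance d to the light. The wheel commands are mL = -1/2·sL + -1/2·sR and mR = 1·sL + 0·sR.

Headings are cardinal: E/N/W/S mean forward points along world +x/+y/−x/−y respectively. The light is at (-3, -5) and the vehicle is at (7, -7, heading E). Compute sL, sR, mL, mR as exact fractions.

160/121 160/137 -20640/16577 160/121

left sensor world pos  = (8, -5); dL² = 121
right sensor world pos = (8, -9); dR² = 137
sL = 160/121 = 160/121
sR = 160/137 = 160/137
mL = -1/2·sL + -1/2·sR = -20640/16577
mR = 1·sL + 0·sR = 160/121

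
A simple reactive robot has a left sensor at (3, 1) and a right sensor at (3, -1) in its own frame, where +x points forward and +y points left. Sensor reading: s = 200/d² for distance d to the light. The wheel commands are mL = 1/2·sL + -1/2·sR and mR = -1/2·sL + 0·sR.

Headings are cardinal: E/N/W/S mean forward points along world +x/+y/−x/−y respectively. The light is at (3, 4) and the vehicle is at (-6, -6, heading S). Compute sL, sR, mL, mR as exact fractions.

left sensor world pos  = (-5, -9); dL² = 233
right sensor world pos = (-7, -9); dR² = 269
sL = 200/233 = 200/233
sR = 200/269 = 200/269
mL = 1/2·sL + -1/2·sR = 3600/62677
mR = -1/2·sL + 0·sR = -100/233

200/233 200/269 3600/62677 -100/233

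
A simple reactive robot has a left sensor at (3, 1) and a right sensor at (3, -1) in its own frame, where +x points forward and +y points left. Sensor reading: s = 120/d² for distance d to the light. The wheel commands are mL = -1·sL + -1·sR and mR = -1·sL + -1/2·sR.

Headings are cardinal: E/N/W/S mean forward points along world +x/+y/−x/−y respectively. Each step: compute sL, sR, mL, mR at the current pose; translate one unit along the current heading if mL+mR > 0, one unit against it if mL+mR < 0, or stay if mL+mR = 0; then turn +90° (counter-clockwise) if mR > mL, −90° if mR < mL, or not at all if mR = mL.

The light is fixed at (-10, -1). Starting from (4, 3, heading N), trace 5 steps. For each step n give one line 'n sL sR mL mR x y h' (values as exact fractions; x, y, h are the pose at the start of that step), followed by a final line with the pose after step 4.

n=0: pose=(4,3,N); sL=60/109, sR=60/137; mL=-14760/14933, mR=-11490/14933; mL+mR=-26250/14933 → advance -1; mR−mL=30/137 → turn +1·90°
n=1: pose=(4,2,W); sL=24/25, sR=120/137; mL=-6288/3425, mR=-4788/3425; mL+mR=-11076/3425 → advance -1; mR−mL=60/137 → turn +1·90°
n=2: pose=(5,2,S); sL=15/32, sR=30/49; mL=-1695/1568, mR=-1215/1568; mL+mR=-1455/784 → advance -1; mR−mL=15/49 → turn +1·90°
n=3: pose=(5,3,E); sL=120/349, sR=40/111; mL=-27280/38739, mR=-20300/38739; mL+mR=-15860/12913 → advance -1; mR−mL=20/111 → turn +1·90°
n=4: pose=(4,3,N); sL=60/109, sR=60/137; mL=-14760/14933, mR=-11490/14933; mL+mR=-26250/14933 → advance -1; mR−mL=30/137 → turn +1·90°

0 60/109 60/137 -14760/14933 -11490/14933 4 3 N
1 24/25 120/137 -6288/3425 -4788/3425 4 2 W
2 15/32 30/49 -1695/1568 -1215/1568 5 2 S
3 120/349 40/111 -27280/38739 -20300/38739 5 3 E
4 60/109 60/137 -14760/14933 -11490/14933 4 3 N
final 4 2 W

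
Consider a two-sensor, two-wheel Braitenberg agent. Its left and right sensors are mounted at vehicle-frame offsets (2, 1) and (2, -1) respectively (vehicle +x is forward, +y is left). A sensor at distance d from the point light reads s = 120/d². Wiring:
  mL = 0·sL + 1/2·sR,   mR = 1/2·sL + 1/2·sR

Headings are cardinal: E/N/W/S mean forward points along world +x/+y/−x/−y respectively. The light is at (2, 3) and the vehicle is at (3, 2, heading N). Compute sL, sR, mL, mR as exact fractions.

left sensor world pos  = (2, 4); dL² = 1
right sensor world pos = (4, 4); dR² = 5
sL = 120/1 = 120
sR = 120/5 = 24
mL = 0·sL + 1/2·sR = 12
mR = 1/2·sL + 1/2·sR = 72

120 24 12 72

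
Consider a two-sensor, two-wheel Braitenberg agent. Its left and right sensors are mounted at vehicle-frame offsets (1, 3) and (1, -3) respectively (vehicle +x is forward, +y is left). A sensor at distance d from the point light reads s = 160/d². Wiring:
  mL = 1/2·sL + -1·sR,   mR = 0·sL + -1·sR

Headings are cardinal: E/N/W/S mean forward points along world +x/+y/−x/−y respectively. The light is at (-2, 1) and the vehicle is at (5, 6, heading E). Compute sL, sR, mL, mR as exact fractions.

5/4 40/17 -235/136 -40/17

left sensor world pos  = (6, 9); dL² = 128
right sensor world pos = (6, 3); dR² = 68
sL = 160/128 = 5/4
sR = 160/68 = 40/17
mL = 1/2·sL + -1·sR = -235/136
mR = 0·sL + -1·sR = -40/17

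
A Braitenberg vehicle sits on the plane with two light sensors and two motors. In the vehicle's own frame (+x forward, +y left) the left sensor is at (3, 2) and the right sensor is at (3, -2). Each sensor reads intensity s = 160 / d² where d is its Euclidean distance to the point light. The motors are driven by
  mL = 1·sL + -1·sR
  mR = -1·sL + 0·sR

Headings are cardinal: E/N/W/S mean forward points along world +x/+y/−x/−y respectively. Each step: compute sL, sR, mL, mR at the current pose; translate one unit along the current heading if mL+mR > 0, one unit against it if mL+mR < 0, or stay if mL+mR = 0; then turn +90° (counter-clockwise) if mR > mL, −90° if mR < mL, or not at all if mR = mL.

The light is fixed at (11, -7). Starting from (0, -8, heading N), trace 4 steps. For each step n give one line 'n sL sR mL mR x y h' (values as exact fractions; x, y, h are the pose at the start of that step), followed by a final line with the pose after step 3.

0 160/173 32/17 -2816/2941 -160/173 0 -8 N
1 40/53 40/49 -160/2597 -40/53 0 -9 W
2 32/29 32/13 -512/377 -32/29 1 -9 N
3 80/97 16/17 -192/1649 -80/97 1 -10 W
final 2 -10 N

n=0: pose=(0,-8,N); sL=160/173, sR=32/17; mL=-2816/2941, mR=-160/173; mL+mR=-32/17 → advance -1; mR−mL=96/2941 → turn +1·90°
n=1: pose=(0,-9,W); sL=40/53, sR=40/49; mL=-160/2597, mR=-40/53; mL+mR=-40/49 → advance -1; mR−mL=-1800/2597 → turn -1·90°
n=2: pose=(1,-9,N); sL=32/29, sR=32/13; mL=-512/377, mR=-32/29; mL+mR=-32/13 → advance -1; mR−mL=96/377 → turn +1·90°
n=3: pose=(1,-10,W); sL=80/97, sR=16/17; mL=-192/1649, mR=-80/97; mL+mR=-16/17 → advance -1; mR−mL=-1168/1649 → turn -1·90°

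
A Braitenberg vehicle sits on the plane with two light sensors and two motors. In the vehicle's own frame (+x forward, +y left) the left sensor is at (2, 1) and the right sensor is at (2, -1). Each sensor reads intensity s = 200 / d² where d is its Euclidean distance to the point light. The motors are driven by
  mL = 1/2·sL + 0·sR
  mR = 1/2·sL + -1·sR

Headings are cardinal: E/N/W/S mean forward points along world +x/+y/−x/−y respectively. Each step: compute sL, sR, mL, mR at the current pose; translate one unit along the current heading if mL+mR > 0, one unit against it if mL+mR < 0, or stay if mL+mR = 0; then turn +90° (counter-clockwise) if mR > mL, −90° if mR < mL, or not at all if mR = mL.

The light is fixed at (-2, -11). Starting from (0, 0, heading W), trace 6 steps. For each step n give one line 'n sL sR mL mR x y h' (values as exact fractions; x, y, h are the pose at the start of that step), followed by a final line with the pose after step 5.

0 2 25/18 1 -7/18 0 0 W
1 200/169 200/173 100/169 -16500/29237 -1 0 N
2 100/89 20/13 50/89 -1130/1157 -1 1 E
3 200/101 200/101 100/101 -100/101 -2 1 S
4 8/5 200/173 4/5 -308/865 -2 1 W
5 1 50/49 1/2 -51/98 -3 1 N
final -3 0 E

n=0: pose=(0,0,W); sL=2, sR=25/18; mL=1, mR=-7/18; mL+mR=11/18 → advance +1; mR−mL=-25/18 → turn -1·90°
n=1: pose=(-1,0,N); sL=200/169, sR=200/173; mL=100/169, mR=-16500/29237; mL+mR=800/29237 → advance +1; mR−mL=-200/173 → turn -1·90°
n=2: pose=(-1,1,E); sL=100/89, sR=20/13; mL=50/89, mR=-1130/1157; mL+mR=-480/1157 → advance -1; mR−mL=-20/13 → turn -1·90°
n=3: pose=(-2,1,S); sL=200/101, sR=200/101; mL=100/101, mR=-100/101; mL+mR=0 → advance +0; mR−mL=-200/101 → turn -1·90°
n=4: pose=(-2,1,W); sL=8/5, sR=200/173; mL=4/5, mR=-308/865; mL+mR=384/865 → advance +1; mR−mL=-200/173 → turn -1·90°
n=5: pose=(-3,1,N); sL=1, sR=50/49; mL=1/2, mR=-51/98; mL+mR=-1/49 → advance -1; mR−mL=-50/49 → turn -1·90°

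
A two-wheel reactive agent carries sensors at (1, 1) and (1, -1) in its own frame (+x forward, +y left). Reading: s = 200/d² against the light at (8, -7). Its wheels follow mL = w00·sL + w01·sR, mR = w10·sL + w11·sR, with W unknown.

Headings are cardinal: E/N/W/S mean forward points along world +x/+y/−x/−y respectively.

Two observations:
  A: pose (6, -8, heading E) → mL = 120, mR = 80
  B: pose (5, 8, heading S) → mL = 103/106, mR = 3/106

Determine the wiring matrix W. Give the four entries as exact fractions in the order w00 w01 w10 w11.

obs A: pose=(6,-8,E) → sL=200, sR=40, mL=120, mR=80
obs B: pose=(5,8,S) → sL=1, sR=50/53, mL=103/106, mR=3/106
sensor matrix S = [[200, 40], [1, 50/53]]; det S = 7880/53
solve [mL_A; mL_B] = S·[w00; w01] and [mR_A; mR_B] = S·[w10; w11]:
  w00 = 1/2, w01 = 1/2, w10 = 1/2, w11 = -1/2

1/2 1/2 1/2 -1/2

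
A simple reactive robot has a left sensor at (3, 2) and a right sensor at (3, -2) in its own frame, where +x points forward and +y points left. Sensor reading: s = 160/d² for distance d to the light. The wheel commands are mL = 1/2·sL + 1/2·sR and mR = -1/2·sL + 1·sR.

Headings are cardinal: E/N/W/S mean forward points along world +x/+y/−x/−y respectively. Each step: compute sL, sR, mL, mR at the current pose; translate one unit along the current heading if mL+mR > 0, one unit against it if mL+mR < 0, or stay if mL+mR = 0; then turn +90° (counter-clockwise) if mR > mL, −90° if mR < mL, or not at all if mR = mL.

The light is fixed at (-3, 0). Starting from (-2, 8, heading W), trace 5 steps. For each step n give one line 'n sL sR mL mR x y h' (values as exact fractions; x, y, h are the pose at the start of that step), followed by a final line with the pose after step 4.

n=0: pose=(-2,8,W); sL=4, sR=20/13; mL=36/13, mR=-6/13; mL+mR=30/13 → advance +1; mR−mL=-42/13 → turn -1·90°
n=1: pose=(-3,8,N); sL=32/25, sR=32/25; mL=32/25, mR=16/25; mL+mR=48/25 → advance +1; mR−mL=-16/25 → turn -1·90°
n=2: pose=(-3,9,E); sL=16/13, sR=80/29; mL=752/377, mR=808/377; mL+mR=120/29 → advance +1; mR−mL=56/377 → turn +1·90°
n=3: pose=(-2,9,N); sL=32/29, sR=160/153; mL=4768/4437, mR=2192/4437; mL+mR=80/51 → advance +1; mR−mL=-2576/4437 → turn -1·90°
n=4: pose=(-2,10,E); sL=1, sR=2; mL=3/2, mR=3/2; mL+mR=3 → advance +1; mR−mL=0 → turn +0·90°

0 4 20/13 36/13 -6/13 -2 8 W
1 32/25 32/25 32/25 16/25 -3 8 N
2 16/13 80/29 752/377 808/377 -3 9 E
3 32/29 160/153 4768/4437 2192/4437 -2 9 N
4 1 2 3/2 3/2 -2 10 E
final -1 10 E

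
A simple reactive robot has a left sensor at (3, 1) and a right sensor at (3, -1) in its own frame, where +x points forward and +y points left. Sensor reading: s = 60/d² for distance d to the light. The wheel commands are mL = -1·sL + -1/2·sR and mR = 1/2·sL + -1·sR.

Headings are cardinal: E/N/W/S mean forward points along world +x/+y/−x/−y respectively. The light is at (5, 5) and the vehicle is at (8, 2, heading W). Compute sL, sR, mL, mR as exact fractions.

15/4 15 -45/4 -105/8

left sensor world pos  = (5, 1); dL² = 16
right sensor world pos = (5, 3); dR² = 4
sL = 60/16 = 15/4
sR = 60/4 = 15
mL = -1·sL + -1/2·sR = -45/4
mR = 1/2·sL + -1·sR = -105/8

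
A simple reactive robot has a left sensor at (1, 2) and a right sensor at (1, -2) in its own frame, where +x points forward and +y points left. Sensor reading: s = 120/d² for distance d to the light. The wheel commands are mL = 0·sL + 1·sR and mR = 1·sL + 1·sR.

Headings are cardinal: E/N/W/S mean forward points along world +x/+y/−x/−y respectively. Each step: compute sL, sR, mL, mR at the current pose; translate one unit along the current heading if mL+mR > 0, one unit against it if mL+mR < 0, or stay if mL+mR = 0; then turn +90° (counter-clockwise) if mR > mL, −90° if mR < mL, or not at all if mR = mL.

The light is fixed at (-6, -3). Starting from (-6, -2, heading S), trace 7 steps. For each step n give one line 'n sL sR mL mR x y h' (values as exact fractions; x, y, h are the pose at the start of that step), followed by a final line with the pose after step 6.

n=0: pose=(-6,-2,S); sL=30, sR=30; mL=30, mR=60; mL+mR=90 → advance +1; mR−mL=30 → turn +1·90°
n=1: pose=(-6,-3,E); sL=24, sR=24; mL=24, mR=48; mL+mR=72 → advance +1; mR−mL=24 → turn +1·90°
n=2: pose=(-5,-3,N); sL=60, sR=12; mL=12, mR=72; mL+mR=84 → advance +1; mR−mL=60 → turn +1·90°
n=3: pose=(-5,-2,W); sL=120, sR=40/3; mL=40/3, mR=400/3; mL+mR=440/3 → advance +1; mR−mL=120 → turn +1·90°
n=4: pose=(-6,-2,S); sL=30, sR=30; mL=30, mR=60; mL+mR=90 → advance +1; mR−mL=30 → turn +1·90°
n=5: pose=(-6,-3,E); sL=24, sR=24; mL=24, mR=48; mL+mR=72 → advance +1; mR−mL=24 → turn +1·90°
n=6: pose=(-5,-3,N); sL=60, sR=12; mL=12, mR=72; mL+mR=84 → advance +1; mR−mL=60 → turn +1·90°

0 30 30 30 60 -6 -2 S
1 24 24 24 48 -6 -3 E
2 60 12 12 72 -5 -3 N
3 120 40/3 40/3 400/3 -5 -2 W
4 30 30 30 60 -6 -2 S
5 24 24 24 48 -6 -3 E
6 60 12 12 72 -5 -3 N
final -5 -2 W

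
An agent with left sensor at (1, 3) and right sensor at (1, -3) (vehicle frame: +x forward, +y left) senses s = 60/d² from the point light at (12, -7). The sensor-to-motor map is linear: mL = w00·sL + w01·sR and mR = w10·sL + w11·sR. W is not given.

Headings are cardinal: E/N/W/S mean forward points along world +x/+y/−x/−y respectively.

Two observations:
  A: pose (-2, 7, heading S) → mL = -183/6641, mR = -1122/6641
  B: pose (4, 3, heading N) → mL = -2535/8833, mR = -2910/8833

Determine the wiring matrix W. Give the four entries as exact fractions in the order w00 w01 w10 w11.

1/2 -1 -1/2 -1/2

obs A: pose=(-2,7,S) → sL=6/29, sR=30/229, mL=-183/6641, mR=-1122/6641
obs B: pose=(4,3,N) → sL=30/121, sR=30/73, mL=-2535/8833, mR=-2910/8833
sensor matrix S = [[6/29, 30/229], [30/121, 30/73]]; det S = 3082320/58659953
solve [mL_A; mL_B] = S·[w00; w01] and [mR_A; mR_B] = S·[w10; w11]:
  w00 = 1/2, w01 = -1, w10 = -1/2, w11 = -1/2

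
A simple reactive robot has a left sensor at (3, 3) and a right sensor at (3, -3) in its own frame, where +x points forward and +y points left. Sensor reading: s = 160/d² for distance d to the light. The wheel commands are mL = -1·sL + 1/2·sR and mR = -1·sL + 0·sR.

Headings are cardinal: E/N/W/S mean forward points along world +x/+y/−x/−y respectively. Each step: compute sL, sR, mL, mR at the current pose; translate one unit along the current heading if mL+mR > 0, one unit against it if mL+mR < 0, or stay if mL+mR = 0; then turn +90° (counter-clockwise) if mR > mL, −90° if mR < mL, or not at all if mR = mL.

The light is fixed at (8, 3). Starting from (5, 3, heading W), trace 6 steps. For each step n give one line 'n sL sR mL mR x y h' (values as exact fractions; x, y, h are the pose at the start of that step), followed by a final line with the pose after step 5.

0 32/9 32/9 -16/9 -32/9 5 3 W
1 80/17 16 56/17 -80/17 6 3 N
2 32 160/17 -464/17 -32 6 2 E
3 10 40/13 -110/13 -10 5 2 S
4 32/9 32/9 -16/9 -32/9 5 3 W
5 80/17 16 56/17 -80/17 6 3 N
final 6 2 E

n=0: pose=(5,3,W); sL=32/9, sR=32/9; mL=-16/9, mR=-32/9; mL+mR=-16/3 → advance -1; mR−mL=-16/9 → turn -1·90°
n=1: pose=(6,3,N); sL=80/17, sR=16; mL=56/17, mR=-80/17; mL+mR=-24/17 → advance -1; mR−mL=-8 → turn -1·90°
n=2: pose=(6,2,E); sL=32, sR=160/17; mL=-464/17, mR=-32; mL+mR=-1008/17 → advance -1; mR−mL=-80/17 → turn -1·90°
n=3: pose=(5,2,S); sL=10, sR=40/13; mL=-110/13, mR=-10; mL+mR=-240/13 → advance -1; mR−mL=-20/13 → turn -1·90°
n=4: pose=(5,3,W); sL=32/9, sR=32/9; mL=-16/9, mR=-32/9; mL+mR=-16/3 → advance -1; mR−mL=-16/9 → turn -1·90°
n=5: pose=(6,3,N); sL=80/17, sR=16; mL=56/17, mR=-80/17; mL+mR=-24/17 → advance -1; mR−mL=-8 → turn -1·90°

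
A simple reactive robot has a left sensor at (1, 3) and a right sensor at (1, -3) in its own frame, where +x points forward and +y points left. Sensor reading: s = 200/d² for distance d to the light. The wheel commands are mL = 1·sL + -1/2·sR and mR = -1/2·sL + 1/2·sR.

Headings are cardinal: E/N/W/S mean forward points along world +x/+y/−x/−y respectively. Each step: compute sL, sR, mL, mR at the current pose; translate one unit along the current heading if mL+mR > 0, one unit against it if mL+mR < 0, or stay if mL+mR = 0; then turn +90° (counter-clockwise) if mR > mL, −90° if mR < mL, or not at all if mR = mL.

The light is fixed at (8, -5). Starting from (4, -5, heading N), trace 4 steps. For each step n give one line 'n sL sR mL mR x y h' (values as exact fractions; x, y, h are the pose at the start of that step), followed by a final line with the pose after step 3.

n=0: pose=(4,-5,N); sL=4, sR=100; mL=-46, mR=48; mL+mR=2 → advance +1; mR−mL=94 → turn +1·90°
n=1: pose=(4,-4,W); sL=200/29, sR=200/41; mL=5300/1189, mR=-1200/1189; mL+mR=100/29 → advance +1; mR−mL=-6500/1189 → turn -1·90°
n=2: pose=(3,-4,N); sL=50/17, sR=25; mL=-325/34, mR=375/34; mL+mR=25/17 → advance +1; mR−mL=350/17 → turn +1·90°
n=3: pose=(3,-3,W); sL=200/37, sR=200/61; mL=8500/2257, mR=-2400/2257; mL+mR=100/37 → advance +1; mR−mL=-10900/2257 → turn -1·90°

0 4 100 -46 48 4 -5 N
1 200/29 200/41 5300/1189 -1200/1189 4 -4 W
2 50/17 25 -325/34 375/34 3 -4 N
3 200/37 200/61 8500/2257 -2400/2257 3 -3 W
final 2 -3 N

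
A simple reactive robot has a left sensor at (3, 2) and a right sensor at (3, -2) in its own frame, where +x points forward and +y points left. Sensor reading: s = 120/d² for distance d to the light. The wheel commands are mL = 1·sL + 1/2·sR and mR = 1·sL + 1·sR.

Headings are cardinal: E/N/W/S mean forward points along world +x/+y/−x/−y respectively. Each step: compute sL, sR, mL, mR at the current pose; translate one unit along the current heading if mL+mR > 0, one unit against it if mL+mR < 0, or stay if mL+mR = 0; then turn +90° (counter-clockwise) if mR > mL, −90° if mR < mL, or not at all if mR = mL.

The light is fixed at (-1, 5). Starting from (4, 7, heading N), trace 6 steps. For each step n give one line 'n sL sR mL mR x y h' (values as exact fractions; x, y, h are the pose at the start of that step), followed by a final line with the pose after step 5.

n=0: pose=(4,7,N); sL=60/17, sR=60/37; mL=2730/629, mR=3240/629; mL+mR=5970/629 → advance +1; mR−mL=30/37 → turn +1·90°
n=1: pose=(4,8,W); sL=24, sR=120/29; mL=756/29, mR=816/29; mL+mR=1572/29 → advance +1; mR−mL=60/29 → turn +1·90°
n=2: pose=(3,8,S); sL=10/3, sR=30; mL=55/3, mR=100/3; mL+mR=155/3 → advance +1; mR−mL=15 → turn +1·90°
n=3: pose=(3,7,E); sL=24/13, sR=120/49; mL=1956/637, mR=2736/637; mL+mR=4692/637 → advance +1; mR−mL=60/49 → turn +1·90°
n=4: pose=(4,7,N); sL=60/17, sR=60/37; mL=2730/629, mR=3240/629; mL+mR=5970/629 → advance +1; mR−mL=30/37 → turn +1·90°
n=5: pose=(4,8,W); sL=24, sR=120/29; mL=756/29, mR=816/29; mL+mR=1572/29 → advance +1; mR−mL=60/29 → turn +1·90°

0 60/17 60/37 2730/629 3240/629 4 7 N
1 24 120/29 756/29 816/29 4 8 W
2 10/3 30 55/3 100/3 3 8 S
3 24/13 120/49 1956/637 2736/637 3 7 E
4 60/17 60/37 2730/629 3240/629 4 7 N
5 24 120/29 756/29 816/29 4 8 W
final 3 8 S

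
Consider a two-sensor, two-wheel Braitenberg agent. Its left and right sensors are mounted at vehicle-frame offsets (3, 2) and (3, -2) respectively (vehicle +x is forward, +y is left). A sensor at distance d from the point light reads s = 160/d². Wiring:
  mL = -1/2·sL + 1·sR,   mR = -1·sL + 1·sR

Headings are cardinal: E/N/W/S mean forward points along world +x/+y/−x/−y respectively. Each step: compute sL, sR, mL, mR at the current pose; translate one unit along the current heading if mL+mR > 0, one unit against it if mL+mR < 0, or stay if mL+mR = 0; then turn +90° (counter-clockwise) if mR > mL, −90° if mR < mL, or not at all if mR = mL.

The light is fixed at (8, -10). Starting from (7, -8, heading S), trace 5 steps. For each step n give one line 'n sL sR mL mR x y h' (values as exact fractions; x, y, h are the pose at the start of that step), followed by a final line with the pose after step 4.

0 80 16 -24 -64 7 -8 S
1 160/17 160/41 -560/697 -3840/697 7 -7 W
2 4 4 2 0 8 -7 N
3 32/9 160/13 1232/117 1024/117 8 -6 E
4 16 80 72 64 9 -6 S
final 9 -7 W

n=0: pose=(7,-8,S); sL=80, sR=16; mL=-24, mR=-64; mL+mR=-88 → advance -1; mR−mL=-40 → turn -1·90°
n=1: pose=(7,-7,W); sL=160/17, sR=160/41; mL=-560/697, mR=-3840/697; mL+mR=-4400/697 → advance -1; mR−mL=-80/17 → turn -1·90°
n=2: pose=(8,-7,N); sL=4, sR=4; mL=2, mR=0; mL+mR=2 → advance +1; mR−mL=-2 → turn -1·90°
n=3: pose=(8,-6,E); sL=32/9, sR=160/13; mL=1232/117, mR=1024/117; mL+mR=752/39 → advance +1; mR−mL=-16/9 → turn -1·90°
n=4: pose=(9,-6,S); sL=16, sR=80; mL=72, mR=64; mL+mR=136 → advance +1; mR−mL=-8 → turn -1·90°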